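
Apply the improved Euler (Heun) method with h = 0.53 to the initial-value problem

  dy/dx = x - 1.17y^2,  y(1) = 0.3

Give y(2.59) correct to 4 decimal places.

1.2967

Heun: k1 = f(x_n, y_n); k2 = f(x_n + h, y_n + h·k1); y_{n+1} = y_n + (h/2)·(k1 + k2).
x=1.000000, y=0.300000:
  k1 = f(1.000000, 0.300000) = 0.894700
  k2 = f(1.530000, 0.774191) = 0.828735
  y ← 0.300000 + (0.53/2)·(0.894700 + 0.828735) = 0.756710
x=1.530000, y=0.756710:
  k1 = f(1.530000, 0.756710) = 0.860046
  k2 = f(2.060000, 1.212535) = 0.339819
  y ← 0.756710 + (0.53/2)·(0.860046 + 0.339819) = 1.074675
x=2.060000, y=1.074675:
  k1 = f(2.060000, 1.074675) = 0.708737
  k2 = f(2.590000, 1.450305) = 0.129039
  y ← 1.074675 + (0.53/2)·(0.708737 + 0.129039) = 1.296685
y(2.59) ≈ 1.2967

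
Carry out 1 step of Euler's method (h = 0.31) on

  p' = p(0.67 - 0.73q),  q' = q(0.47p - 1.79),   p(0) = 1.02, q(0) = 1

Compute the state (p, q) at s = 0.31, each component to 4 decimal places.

1.0010, 0.5937

Euler on (p,q): p_{n+1} = p_n + h·p', q_{n+1} = q_n + h·q'.
0.000000: (1.020000, 1.000000); f=(-0.061200, -1.310600) → (1.001028, 0.593714)
(p(0.31), q(0.31)) ≈ (1.0010, 0.5937)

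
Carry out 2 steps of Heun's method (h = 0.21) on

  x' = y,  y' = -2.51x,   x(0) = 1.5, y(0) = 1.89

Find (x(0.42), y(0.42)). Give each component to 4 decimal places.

1.9224, -0.0164

Heun on (x,y): k1 = f(t_n, state_n); k2 = f(t_n + h, state_n + h·k1); state_{n+1} = state_n + (h/2)·(k1 + k2).
0.000000: (1.500000, 1.890000)
  k1 = (1.890000, -3.765000)
  predictor → (1.896900, 1.099350)
  k2 = (1.099350, -4.761219)
  → (1.813882, 0.994747)
0.210000: (1.813882, 0.994747)
  k1 = (0.994747, -4.552843)
  predictor → (2.022779, 0.038650)
  k2 = (0.038650, -5.077174)
  → (1.922388, -0.016405)
(x(0.42), y(0.42)) ≈ (1.9224, -0.0164)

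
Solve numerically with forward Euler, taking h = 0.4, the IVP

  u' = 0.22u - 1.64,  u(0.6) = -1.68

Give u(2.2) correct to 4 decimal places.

-5.3452

Euler: u_{n+1} = u_n + h·f(t_n, u_n).
t=0.600000, u=-1.680000: f=-2.009600 → u ← -1.680000 + 0.4·(-2.009600) = -2.483840
t=1.000000, u=-2.483840: f=-2.186445 → u ← -2.483840 + 0.4·(-2.186445) = -3.358418
t=1.400000, u=-3.358418: f=-2.378852 → u ← -3.358418 + 0.4·(-2.378852) = -4.309959
t=1.800000, u=-4.309959: f=-2.588191 → u ← -4.309959 + 0.4·(-2.588191) = -5.345235
u(2.2) ≈ -5.3452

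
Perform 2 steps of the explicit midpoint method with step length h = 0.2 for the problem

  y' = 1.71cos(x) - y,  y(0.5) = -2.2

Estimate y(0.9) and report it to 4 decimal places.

Midpoint: k1 = f(x_n, y_n); k2 = f(x_n + h/2, y_n + (h/2)·k1); y_{n+1} = y_n + h·k2.
x=0.500000, y=-2.200000:
  k1 = f(0.500000, -2.200000) = 3.700666
  k2 = f(0.600000, -1.829933) = 3.241257
  y ← -2.200000 + 0.2·3.241257 = -1.551749
x=0.700000, y=-1.551749:
  k1 = f(0.700000, -1.551749) = 2.859629
  k2 = f(0.800000, -1.265786) = 2.457154
  y ← -1.551749 + 0.2·2.457154 = -1.060318
y(0.9) ≈ -1.0603

-1.0603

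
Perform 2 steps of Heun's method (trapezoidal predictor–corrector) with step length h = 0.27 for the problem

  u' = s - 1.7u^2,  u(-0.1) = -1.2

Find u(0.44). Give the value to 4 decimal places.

Heun: k1 = f(s_n, u_n); k2 = f(s_n + h, u_n + h·k1); u_{n+1} = u_n + (h/2)·(k1 + k2).
s=-0.100000, u=-1.200000:
  k1 = f(-0.100000, -1.200000) = -2.548000
  k2 = f(0.170000, -1.887960) = -5.889468
  u ← -1.200000 + (0.27/2)·(-2.548000 + (-5.889468)) = -2.339058
s=0.170000, u=-2.339058:
  k1 = f(0.170000, -2.339058) = -9.131028
  k2 = f(0.440000, -4.804436) = -38.800427
  u ← -2.339058 + (0.27/2)·(-9.131028 + (-38.800427)) = -8.809805
u(0.44) ≈ -8.8098

-8.8098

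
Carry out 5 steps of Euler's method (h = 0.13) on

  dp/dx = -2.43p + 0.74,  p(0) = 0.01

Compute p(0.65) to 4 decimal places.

0.2604

Euler: p_{n+1} = p_n + h·f(x_n, p_n).
x=0.000000, p=0.010000: f=0.715700 → p ← 0.010000 + 0.13·0.715700 = 0.103041
x=0.130000, p=0.103041: f=0.489610 → p ← 0.103041 + 0.13·0.489610 = 0.166690
x=0.260000, p=0.166690: f=0.334942 → p ← 0.166690 + 0.13·0.334942 = 0.210233
x=0.390000, p=0.210233: f=0.229134 → p ← 0.210233 + 0.13·0.229134 = 0.240020
x=0.520000, p=0.240020: f=0.156751 → p ← 0.240020 + 0.13·0.156751 = 0.260398
p(0.65) ≈ 0.2604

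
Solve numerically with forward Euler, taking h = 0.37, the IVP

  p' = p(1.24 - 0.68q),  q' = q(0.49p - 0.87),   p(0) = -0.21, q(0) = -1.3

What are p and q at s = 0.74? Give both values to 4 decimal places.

-0.6256, -0.5076

Euler on (p,q): p_{n+1} = p_n + h·p', q_{n+1} = q_n + h·q'.
0.000000: (-0.210000, -1.300000); f=(-0.446040, 1.264770) → (-0.375035, -0.832035)
0.370000: (-0.375035, -0.832035); f=(-0.677232, 0.876771) → (-0.625611, -0.507630)
(p(0.74), q(0.74)) ≈ (-0.6256, -0.5076)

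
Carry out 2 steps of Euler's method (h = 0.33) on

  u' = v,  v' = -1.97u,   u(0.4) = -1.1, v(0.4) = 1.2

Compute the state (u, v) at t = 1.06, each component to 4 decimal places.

-0.0720, 2.3728

Euler on (u,v): u_{n+1} = u_n + h·u', v_{n+1} = v_n + h·v'.
0.400000: (-1.100000, 1.200000); f=(1.200000, 2.167000) → (-0.704000, 1.915110)
0.730000: (-0.704000, 1.915110); f=(1.915110, 1.386880) → (-0.072014, 2.372780)
(u(1.06), v(1.06)) ≈ (-0.0720, 2.3728)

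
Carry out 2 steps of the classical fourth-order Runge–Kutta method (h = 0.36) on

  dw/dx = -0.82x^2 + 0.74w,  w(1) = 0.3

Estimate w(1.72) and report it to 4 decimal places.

-0.8976

RK4: k1 = f(x_n, w_n); k2 = f(x_n + h/2, w_n + (h/2)·k1); k3 = f(x_n + h/2, w_n + (h/2)·k2); k4 = f(x_n + h, w_n + h·k3); w_{n+1} = w_n + (h/6)·(k1 + 2k2 + 2k3 + k4).
x=1.000000, w=0.300000:
  k1 = f(1.000000, 0.300000) = -0.598000
  k2 = f(1.180000, 0.192360) = -0.999422
  k3 = f(1.180000, 0.120104) = -1.052891
  k4 = f(1.360000, -0.079041) = -1.575162
  w ← 0.300000 + (0.36/6)·(k1 + 2k2 + 2k3 + k4) = -0.076667
x=1.360000, w=-0.076667:
  k1 = f(1.360000, -0.076667) = -1.573406
  k2 = f(1.540000, -0.359880) = -2.211023
  k3 = f(1.540000, -0.474651) = -2.295954
  k4 = f(1.720000, -0.903211) = -3.094264
  w ← -0.076667 + (0.36/6)·(k1 + 2k2 + 2k3 + k4) = -0.897565
w(1.72) ≈ -0.8976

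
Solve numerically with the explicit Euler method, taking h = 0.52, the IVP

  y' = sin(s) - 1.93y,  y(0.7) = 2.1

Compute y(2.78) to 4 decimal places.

Euler: y_{n+1} = y_n + h·f(s_n, y_n).
s=0.700000, y=2.100000: f=-3.408782 → y ← 2.100000 + 0.52·(-3.408782) = 0.327433
s=1.220000, y=0.327433: f=0.307153 → y ← 0.327433 + 0.52·0.307153 = 0.487153
s=1.740000, y=0.487153: f=0.045514 → y ← 0.487153 + 0.52·0.045514 = 0.510820
s=2.260000, y=0.510820: f=-0.214130 → y ← 0.510820 + 0.52·(-0.214130) = 0.399472
y(2.78) ≈ 0.3995

0.3995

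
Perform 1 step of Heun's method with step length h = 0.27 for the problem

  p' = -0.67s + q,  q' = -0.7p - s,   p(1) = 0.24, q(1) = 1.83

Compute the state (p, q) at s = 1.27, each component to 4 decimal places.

0.4862, 1.4486

Heun on (p,q): k1 = f(s_n, state_n); k2 = f(s_n + h, state_n + h·k1); state_{n+1} = state_n + (h/2)·(k1 + k2).
1.000000: (0.240000, 1.830000)
  k1 = (1.160000, -1.168000)
  predictor → (0.553200, 1.514640)
  k2 = (0.663740, -1.657240)
  → (0.486205, 1.448593)
(p(1.27), q(1.27)) ≈ (0.4862, 1.4486)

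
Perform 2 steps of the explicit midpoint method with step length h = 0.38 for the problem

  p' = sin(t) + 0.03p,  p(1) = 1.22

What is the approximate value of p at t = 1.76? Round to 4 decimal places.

Midpoint: k1 = f(t_n, p_n); k2 = f(t_n + h/2, p_n + (h/2)·k1); p_{n+1} = p_n + h·k2.
t=1.000000, p=1.220000:
  k1 = f(1.000000, 1.220000) = 0.878071
  k2 = f(1.190000, 1.386833) = 0.969974
  p ← 1.220000 + 0.38·0.969974 = 1.588590
t=1.380000, p=1.588590:
  k1 = f(1.380000, 1.588590) = 1.029511
  k2 = f(1.570000, 1.784197) = 1.053526
  p ← 1.588590 + 0.38·1.053526 = 1.988930
p(1.76) ≈ 1.9889

1.9889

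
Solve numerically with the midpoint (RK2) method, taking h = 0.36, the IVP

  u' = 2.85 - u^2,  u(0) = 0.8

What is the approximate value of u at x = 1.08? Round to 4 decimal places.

1.6001

Midpoint: k1 = f(x_n, u_n); k2 = f(x_n + h/2, u_n + (h/2)·k1); u_{n+1} = u_n + h·k2.
x=0.000000, u=0.800000:
  k1 = f(0.000000, 0.800000) = 2.210000
  k2 = f(0.180000, 1.197800) = 1.415275
  u ← 0.800000 + 0.36·1.415275 = 1.309499
x=0.360000, u=1.309499:
  k1 = f(0.360000, 1.309499) = 1.135212
  k2 = f(0.540000, 1.513837) = 0.558297
  u ← 1.309499 + 0.36·0.558297 = 1.510486
x=0.720000, u=1.510486:
  k1 = f(0.720000, 1.510486) = 0.568432
  k2 = f(0.900000, 1.612804) = 0.248864
  u ← 1.510486 + 0.36·0.248864 = 1.600077
u(1.08) ≈ 1.6001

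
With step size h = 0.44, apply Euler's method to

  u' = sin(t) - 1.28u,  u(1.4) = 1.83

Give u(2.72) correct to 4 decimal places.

0.7544

Euler: u_{n+1} = u_n + h·f(t_n, u_n).
t=1.400000, u=1.830000: f=-1.356950 → u ← 1.830000 + 0.44·(-1.356950) = 1.232942
t=1.840000, u=1.232942: f=-0.614183 → u ← 1.232942 + 0.44·(-0.614183) = 0.962702
t=2.280000, u=0.962702: f=-0.473377 → u ← 0.962702 + 0.44·(-0.473377) = 0.754416
u(2.72) ≈ 0.7544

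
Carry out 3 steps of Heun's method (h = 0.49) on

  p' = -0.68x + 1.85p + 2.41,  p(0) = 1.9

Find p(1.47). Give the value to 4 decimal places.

36.8206

Heun: k1 = f(x_n, p_n); k2 = f(x_n + h, p_n + h·k1); p_{n+1} = p_n + (h/2)·(k1 + k2).
x=0.000000, p=1.900000:
  k1 = f(0.000000, 1.900000) = 5.925000
  k2 = f(0.490000, 4.803250) = 10.962813
  p ← 1.900000 + (0.49/2)·(5.925000 + 10.962813) = 6.037514
x=0.490000, p=6.037514:
  k1 = f(0.490000, 6.037514) = 13.246201
  k2 = f(0.980000, 12.528153) = 24.920682
  p ← 6.037514 + (0.49/2)·(13.246201 + 24.920682) = 15.388400
x=0.980000, p=15.388400:
  k1 = f(0.980000, 15.388400) = 30.212141
  k2 = f(1.470000, 30.192349) = 57.266247
  p ← 15.388400 + (0.49/2)·(30.212141 + 57.266247) = 36.820605
p(1.47) ≈ 36.8206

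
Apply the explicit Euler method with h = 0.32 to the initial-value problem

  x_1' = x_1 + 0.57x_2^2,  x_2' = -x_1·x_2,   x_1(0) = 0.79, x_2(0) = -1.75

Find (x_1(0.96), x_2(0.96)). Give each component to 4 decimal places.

Euler on (x_1,x_2): x_1_{n+1} = x_1_n + h·x_1', x_2_{n+1} = x_2_n + h·x_2'.
0.000000: (0.790000, -1.750000); f=(2.535625, 1.382500) → (1.601400, -1.307600)
0.320000: (1.601400, -1.307600); f=(2.575996, 2.093991) → (2.425719, -0.637523)
0.640000: (2.425719, -0.637523); f=(2.657387, 1.546451) → (3.276083, -0.142659)
(x_1(0.96), x_2(0.96)) ≈ (3.2761, -0.1427)

3.2761, -0.1427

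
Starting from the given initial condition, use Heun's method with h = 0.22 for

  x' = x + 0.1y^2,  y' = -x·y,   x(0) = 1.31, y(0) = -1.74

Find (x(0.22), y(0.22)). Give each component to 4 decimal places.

1.6874, -1.2625

Heun on (x,y): k1 = f(s_n, state_n); k2 = f(s_n + h, state_n + h·k1); state_{n+1} = state_n + (h/2)·(k1 + k2).
0.000000: (1.310000, -1.740000)
  k1 = (1.612760, 2.279400)
  predictor → (1.664807, -1.238532)
  k2 = (1.818203, 2.061917)
  → (1.687406, -1.262455)
(x(0.22), y(0.22)) ≈ (1.6874, -1.2625)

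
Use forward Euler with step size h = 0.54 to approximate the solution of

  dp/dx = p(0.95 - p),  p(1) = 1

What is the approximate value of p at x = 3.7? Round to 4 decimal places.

0.9512

Euler: p_{n+1} = p_n + h·f(x_n, p_n).
x=1.000000, p=1.000000: f=-0.050000 → p ← 1.000000 + 0.54·(-0.050000) = 0.973000
x=1.540000, p=0.973000: f=-0.022379 → p ← 0.973000 + 0.54·(-0.022379) = 0.960915
x=2.080000, p=0.960915: f=-0.010489 → p ← 0.960915 + 0.54·(-0.010489) = 0.955251
x=2.620000, p=0.955251: f=-0.005016 → p ← 0.955251 + 0.54·(-0.005016) = 0.952543
x=3.160000, p=0.952543: f=-0.002422 → p ← 0.952543 + 0.54·(-0.002422) = 0.951235
p(3.7) ≈ 0.9512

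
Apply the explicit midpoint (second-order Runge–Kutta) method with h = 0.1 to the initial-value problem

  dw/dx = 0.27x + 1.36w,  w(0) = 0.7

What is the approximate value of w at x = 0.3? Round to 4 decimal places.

1.0652

Midpoint: k1 = f(x_n, w_n); k2 = f(x_n + h/2, w_n + (h/2)·k1); w_{n+1} = w_n + h·k2.
x=0.000000, w=0.700000:
  k1 = f(0.000000, 0.700000) = 0.952000
  k2 = f(0.050000, 0.747600) = 1.030236
  w ← 0.700000 + 0.1·1.030236 = 0.803024
x=0.100000, w=0.803024:
  k1 = f(0.100000, 0.803024) = 1.119112
  k2 = f(0.150000, 0.858979) = 1.208712
  w ← 0.803024 + 0.1·1.208712 = 0.923895
x=0.200000, w=0.923895:
  k1 = f(0.200000, 0.923895) = 1.310497
  k2 = f(0.250000, 0.989420) = 1.413111
  w ← 0.923895 + 0.1·1.413111 = 1.065206
w(0.3) ≈ 1.0652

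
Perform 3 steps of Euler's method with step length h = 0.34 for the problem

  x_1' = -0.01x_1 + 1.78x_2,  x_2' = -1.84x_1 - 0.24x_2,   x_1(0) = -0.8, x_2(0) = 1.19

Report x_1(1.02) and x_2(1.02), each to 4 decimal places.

Euler on (x_1,x_2): x_1_{n+1} = x_1_n + h·x_1', x_2_{n+1} = x_2_n + h·x_2'.
0.000000: (-0.800000, 1.190000); f=(2.126200, 1.186400) → (-0.077092, 1.593376)
0.340000: (-0.077092, 1.593376); f=(2.836980, -0.240561) → (0.887481, 1.511585)
0.680000: (0.887481, 1.511585); f=(2.681747, -1.995746) → (1.799275, 0.833032)
(x_1(1.02), x_2(1.02)) ≈ (1.7993, 0.8330)

1.7993, 0.8330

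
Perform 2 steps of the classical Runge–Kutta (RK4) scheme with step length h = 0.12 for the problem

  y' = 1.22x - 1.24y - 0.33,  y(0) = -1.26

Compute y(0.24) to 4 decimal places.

-0.9723

RK4: k1 = f(x_n, y_n); k2 = f(x_n + h/2, y_n + (h/2)·k1); k3 = f(x_n + h/2, y_n + (h/2)·k2); k4 = f(x_n + h, y_n + h·k3); y_{n+1} = y_n + (h/6)·(k1 + 2k2 + 2k3 + k4).
x=0.000000, y=-1.260000:
  k1 = f(0.000000, -1.260000) = 1.232400
  k2 = f(0.060000, -1.186056) = 1.213909
  k3 = f(0.060000, -1.187165) = 1.215285
  k4 = f(0.120000, -1.114166) = 1.197966
  y ← -1.260000 + (0.12/6)·(k1 + 2k2 + 2k3 + k4) = -1.114225
x=0.120000, y=-1.114225:
  k1 = f(0.120000, -1.114225) = 1.198039
  k2 = f(0.180000, -1.042343) = 1.182105
  k3 = f(0.180000, -1.043299) = 1.183290
  k4 = f(0.240000, -0.972230) = 1.168365
  y ← -1.114225 + (0.12/6)·(k1 + 2k2 + 2k3 + k4) = -0.972281
y(0.24) ≈ -0.9723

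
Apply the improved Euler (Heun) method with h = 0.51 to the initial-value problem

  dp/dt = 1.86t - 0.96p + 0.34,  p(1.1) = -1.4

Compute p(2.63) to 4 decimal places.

Heun: k1 = f(t_n, p_n); k2 = f(t_n + h, p_n + h·k1); p_{n+1} = p_n + (h/2)·(k1 + k2).
t=1.100000, p=-1.400000:
  k1 = f(1.100000, -1.400000) = 3.730000
  k2 = f(1.610000, 0.502300) = 2.852392
  p ← -1.400000 + (0.51/2)·(3.730000 + 2.852392) = 0.278510
t=1.610000, p=0.278510:
  k1 = f(1.610000, 0.278510) = 3.067230
  k2 = f(2.120000, 1.842797) = 2.514114
  p ← 0.278510 + (0.51/2)·(3.067230 + 2.514114) = 1.701753
t=2.120000, p=1.701753:
  k1 = f(2.120000, 1.701753) = 2.649517
  k2 = f(2.630000, 3.053007) = 2.300914
  p ← 1.701753 + (0.51/2)·(2.649517 + 2.300914) = 2.964113
p(2.63) ≈ 2.9641

2.9641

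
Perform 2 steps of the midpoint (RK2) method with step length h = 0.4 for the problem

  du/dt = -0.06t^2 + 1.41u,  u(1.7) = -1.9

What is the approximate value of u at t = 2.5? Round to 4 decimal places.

Midpoint: k1 = f(t_n, u_n); k2 = f(t_n + h/2, u_n + (h/2)·k1); u_{n+1} = u_n + h·k2.
t=1.700000, u=-1.900000:
  k1 = f(1.700000, -1.900000) = -2.852400
  k2 = f(1.900000, -2.470480) = -3.699977
  u ← -1.900000 + 0.4·(-3.699977) = -3.379991
t=2.100000, u=-3.379991:
  k1 = f(2.100000, -3.379991) = -5.030387
  k2 = f(2.300000, -4.386068) = -6.501756
  u ← -3.379991 + 0.4·(-6.501756) = -5.980693
u(2.5) ≈ -5.9807

-5.9807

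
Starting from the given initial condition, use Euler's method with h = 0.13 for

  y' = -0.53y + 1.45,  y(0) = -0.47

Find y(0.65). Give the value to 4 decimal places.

0.4924

Euler: y_{n+1} = y_n + h·f(x_n, y_n).
x=0.000000, y=-0.470000: f=1.699100 → y ← -0.470000 + 0.13·1.699100 = -0.249117
x=0.130000, y=-0.249117: f=1.582032 → y ← -0.249117 + 0.13·1.582032 = -0.043453
x=0.260000, y=-0.043453: f=1.473030 → y ← -0.043453 + 0.13·1.473030 = 0.148041
x=0.390000, y=0.148041: f=1.371538 → y ← 0.148041 + 0.13·1.371538 = 0.326341
x=0.520000, y=0.326341: f=1.277039 → y ← 0.326341 + 0.13·1.277039 = 0.492356
y(0.65) ≈ 0.4924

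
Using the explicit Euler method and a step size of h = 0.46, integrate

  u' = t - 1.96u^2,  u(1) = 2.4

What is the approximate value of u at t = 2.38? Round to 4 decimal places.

-44.6021

Euler: u_{n+1} = u_n + h·f(t_n, u_n).
t=1.000000, u=2.400000: f=-10.289600 → u ← 2.400000 + 0.46·(-10.289600) = -2.333216
t=1.460000, u=-2.333216: f=-9.210038 → u ← -2.333216 + 0.46·(-9.210038) = -6.569833
t=1.920000, u=-6.569833: f=-82.678915 → u ← -6.569833 + 0.46·(-82.678915) = -44.602134
u(2.38) ≈ -44.6021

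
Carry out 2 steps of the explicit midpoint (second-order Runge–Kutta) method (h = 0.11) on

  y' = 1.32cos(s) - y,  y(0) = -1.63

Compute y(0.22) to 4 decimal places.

Midpoint: k1 = f(s_n, y_n); k2 = f(s_n + h/2, y_n + (h/2)·k1); y_{n+1} = y_n + h·k2.
s=0.000000, y=-1.630000:
  k1 = f(0.000000, -1.630000) = 2.950000
  k2 = f(0.055000, -1.467750) = 2.785754
  y ← -1.630000 + 0.11·2.785754 = -1.323567
s=0.110000, y=-1.323567:
  k1 = f(0.110000, -1.323567) = 2.635589
  k2 = f(0.165000, -1.178610) = 2.480682
  y ← -1.323567 + 0.11·2.480682 = -1.050692
y(0.22) ≈ -1.0507

-1.0507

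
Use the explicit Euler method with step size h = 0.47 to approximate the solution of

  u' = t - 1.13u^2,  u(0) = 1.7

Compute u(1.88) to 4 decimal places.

Euler: u_{n+1} = u_n + h·f(t_n, u_n).
t=0.000000, u=1.700000: f=-3.265700 → u ← 1.700000 + 0.47·(-3.265700) = 0.165121
t=0.470000, u=0.165121: f=0.439191 → u ← 0.165121 + 0.47·0.439191 = 0.371541
t=0.940000, u=0.371541: f=0.784012 → u ← 0.371541 + 0.47·0.784012 = 0.740026
t=1.410000, u=0.740026: f=0.791168 → u ← 0.740026 + 0.47·0.791168 = 1.111875
u(1.88) ≈ 1.1119

1.1119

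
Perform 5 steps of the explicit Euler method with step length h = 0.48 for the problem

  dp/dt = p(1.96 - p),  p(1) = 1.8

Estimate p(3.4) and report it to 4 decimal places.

Euler: p_{n+1} = p_n + h·f(t_n, p_n).
t=1.000000, p=1.800000: f=0.288000 → p ← 1.800000 + 0.48·0.288000 = 1.938240
t=1.480000, p=1.938240: f=0.042176 → p ← 1.938240 + 0.48·0.042176 = 1.958485
t=1.960000, p=1.958485: f=0.002968 → p ← 1.958485 + 0.48·0.002968 = 1.959909
t=2.440000, p=1.959909: f=0.000178 → p ← 1.959909 + 0.48·0.000178 = 1.959995
t=2.920000, p=1.959995: f=0.000011 → p ← 1.959995 + 0.48·0.000011 = 1.960000
p(3.4) ≈ 1.9600

1.9600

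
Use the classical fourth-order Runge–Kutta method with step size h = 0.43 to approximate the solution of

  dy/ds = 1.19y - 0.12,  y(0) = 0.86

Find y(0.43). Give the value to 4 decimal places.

RK4: k1 = f(s_n, y_n); k2 = f(s_n + h/2, y_n + (h/2)·k1); k3 = f(s_n + h/2, y_n + (h/2)·k2); k4 = f(s_n + h, y_n + h·k3); y_{n+1} = y_n + (h/6)·(k1 + 2k2 + 2k3 + k4).
s=0.000000, y=0.860000:
  k1 = f(0.000000, 0.860000) = 0.903400
  k2 = f(0.215000, 1.054231) = 1.134535
  k3 = f(0.215000, 1.103925) = 1.193671
  k4 = f(0.430000, 1.373278) = 1.514201
  y ← 0.860000 + (0.43/6)·(k1 + 2k2 + 2k3 + k4) = 1.366971
y(0.43) ≈ 1.3670

1.3670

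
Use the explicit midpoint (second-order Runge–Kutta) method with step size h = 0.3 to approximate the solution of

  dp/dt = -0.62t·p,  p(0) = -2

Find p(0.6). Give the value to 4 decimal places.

-1.7860

Midpoint: k1 = f(t_n, p_n); k2 = f(t_n + h/2, p_n + (h/2)·k1); p_{n+1} = p_n + h·k2.
t=0.000000, p=-2.000000:
  k1 = f(0.000000, -2.000000) = 0.000000
  k2 = f(0.150000, -2.000000) = 0.186000
  p ← -2.000000 + 0.3·0.186000 = -1.944200
t=0.300000, p=-1.944200:
  k1 = f(0.300000, -1.944200) = 0.361621
  k2 = f(0.450000, -1.889957) = 0.527298
  p ← -1.944200 + 0.3·0.527298 = -1.786011
p(0.6) ≈ -1.7860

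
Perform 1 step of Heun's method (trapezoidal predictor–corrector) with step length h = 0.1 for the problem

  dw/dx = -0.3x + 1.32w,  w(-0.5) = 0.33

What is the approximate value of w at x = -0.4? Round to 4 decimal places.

0.3909

Heun: k1 = f(x_n, w_n); k2 = f(x_n + h, w_n + h·k1); w_{n+1} = w_n + (h/2)·(k1 + k2).
x=-0.500000, w=0.330000:
  k1 = f(-0.500000, 0.330000) = 0.585600
  k2 = f(-0.400000, 0.388560) = 0.632899
  w ← 0.330000 + (0.1/2)·(0.585600 + 0.632899) = 0.390925
w(-0.4) ≈ 0.3909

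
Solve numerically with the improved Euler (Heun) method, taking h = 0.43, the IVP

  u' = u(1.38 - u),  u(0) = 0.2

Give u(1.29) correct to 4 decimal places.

0.6810

Heun: k1 = f(x_n, u_n); k2 = f(x_n + h, u_n + h·k1); u_{n+1} = u_n + (h/2)·(k1 + k2).
x=0.000000, u=0.200000:
  k1 = f(0.000000, 0.200000) = 0.236000
  k2 = f(0.430000, 0.301480) = 0.325152
  u ← 0.200000 + (0.43/2)·(0.236000 + 0.325152) = 0.320648
x=0.430000, u=0.320648:
  k1 = f(0.430000, 0.320648) = 0.339679
  k2 = f(0.860000, 0.466710) = 0.426241
  u ← 0.320648 + (0.43/2)·(0.339679 + 0.426241) = 0.485321
x=0.860000, u=0.485321:
  k1 = f(0.860000, 0.485321) = 0.434206
  k2 = f(1.290000, 0.672029) = 0.475777
  u ← 0.485321 + (0.43/2)·(0.434206 + 0.475777) = 0.680967
u(1.29) ≈ 0.6810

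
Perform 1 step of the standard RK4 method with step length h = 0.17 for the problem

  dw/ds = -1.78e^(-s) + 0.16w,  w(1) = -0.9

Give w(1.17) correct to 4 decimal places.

RK4: k1 = f(s_n, w_n); k2 = f(s_n + h/2, w_n + (h/2)·k1); k3 = f(s_n + h/2, w_n + (h/2)·k2); k4 = f(s_n + h, w_n + h·k3); w_{n+1} = w_n + (h/6)·(k1 + 2k2 + 2k3 + k4).
s=1.000000, w=-0.900000:
  k1 = f(1.000000, -0.900000) = -0.798825
  k2 = f(1.085000, -0.967900) = -0.756329
  k3 = f(1.085000, -0.964288) = -0.755751
  k4 = f(1.170000, -1.028478) = -0.717010
  w ← -0.900000 + (0.17/6)·(k1 + 2k2 + 2k3 + k4) = -1.028633
w(1.17) ≈ -1.0286

-1.0286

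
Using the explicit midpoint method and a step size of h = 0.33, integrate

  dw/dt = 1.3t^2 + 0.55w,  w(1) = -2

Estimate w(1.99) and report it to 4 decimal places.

Midpoint: k1 = f(t_n, w_n); k2 = f(t_n + h/2, w_n + (h/2)·k1); w_{n+1} = w_n + h·k2.
t=1.000000, w=-2.000000:
  k1 = f(1.000000, -2.000000) = 0.200000
  k2 = f(1.165000, -1.967000) = 0.682543
  w ← -2.000000 + 0.33·0.682543 = -1.774761
t=1.330000, w=-1.774761:
  k1 = f(1.330000, -1.774761) = 1.323451
  k2 = f(1.495000, -1.556391) = 2.049517
  w ← -1.774761 + 0.33·2.049517 = -1.098420
t=1.660000, w=-1.098420:
  k1 = f(1.660000, -1.098420) = 2.978149
  k2 = f(1.825000, -0.607026) = 3.995948
  w ← -1.098420 + 0.33·3.995948 = 0.220243
w(1.99) ≈ 0.2202

0.2202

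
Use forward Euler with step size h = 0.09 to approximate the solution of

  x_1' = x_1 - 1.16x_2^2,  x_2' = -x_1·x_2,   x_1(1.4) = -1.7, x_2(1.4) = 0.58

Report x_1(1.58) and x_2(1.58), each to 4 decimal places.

Euler on (x_1,x_2): x_1_{n+1} = x_1_n + h·x_1', x_2_{n+1} = x_2_n + h·x_2'.
1.400000: (-1.700000, 0.580000); f=(-2.090224, 0.986000) → (-1.888120, 0.668740)
1.490000: (-1.888120, 0.668740); f=(-2.406887, 1.262661) → (-2.104740, 0.782380)
(x_1(1.58), x_2(1.58)) ≈ (-2.1047, 0.7824)

-2.1047, 0.7824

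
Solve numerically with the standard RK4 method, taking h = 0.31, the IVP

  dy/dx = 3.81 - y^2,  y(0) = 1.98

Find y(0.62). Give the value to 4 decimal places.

1.9547

RK4: k1 = f(x_n, y_n); k2 = f(x_n + h/2, y_n + (h/2)·k1); k3 = f(x_n + h/2, y_n + (h/2)·k2); k4 = f(x_n + h, y_n + h·k3); y_{n+1} = y_n + (h/6)·(k1 + 2k2 + 2k3 + k4).
x=0.000000, y=1.980000:
  k1 = f(0.000000, 1.980000) = -0.110400
  k2 = f(0.155000, 1.962888) = -0.042929
  k3 = f(0.155000, 1.973346) = -0.084094
  k4 = f(0.310000, 1.953931) = -0.007845
  y ← 1.980000 + (0.31/6)·(k1 + 2k2 + 2k3 + k4) = 1.960765
x=0.310000, y=1.960765:
  k1 = f(0.310000, 1.960765) = -0.034599
  k2 = f(0.465000, 1.955402) = -0.013597
  k3 = f(0.465000, 1.958657) = -0.026338
  k4 = f(0.620000, 1.952600) = -0.002647
  y ← 1.960765 + (0.31/6)·(k1 + 2k2 + 2k3 + k4) = 1.954714
y(0.62) ≈ 1.9547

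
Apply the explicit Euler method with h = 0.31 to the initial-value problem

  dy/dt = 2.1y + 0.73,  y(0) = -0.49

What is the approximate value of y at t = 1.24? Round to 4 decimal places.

Euler: y_{n+1} = y_n + h·f(t_n, y_n).
t=0.000000, y=-0.490000: f=-0.299000 → y ← -0.490000 + 0.31·(-0.299000) = -0.582690
t=0.310000, y=-0.582690: f=-0.493649 → y ← -0.582690 + 0.31·(-0.493649) = -0.735721
t=0.620000, y=-0.735721: f=-0.815014 → y ← -0.735721 + 0.31·(-0.815014) = -0.988376
t=0.930000, y=-0.988376: f=-1.345589 → y ← -0.988376 + 0.31·(-1.345589) = -1.405508
y(1.24) ≈ -1.4055

-1.4055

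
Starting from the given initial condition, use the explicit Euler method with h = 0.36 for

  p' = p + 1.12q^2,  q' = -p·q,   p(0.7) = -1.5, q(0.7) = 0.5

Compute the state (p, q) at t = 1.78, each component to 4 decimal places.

-2.5723, 2.4364

Euler on (p,q): p_{n+1} = p_n + h·p', q_{n+1} = q_n + h·q'.
0.700000: (-1.500000, 0.500000); f=(-1.220000, 0.750000) → (-1.939200, 0.770000)
1.060000: (-1.939200, 0.770000); f=(-1.275152, 1.493184) → (-2.398255, 1.307546)
1.420000: (-2.398255, 1.307546); f=(-0.483416, 3.135829) → (-2.572285, 2.436445)
(p(1.78), q(1.78)) ≈ (-2.5723, 2.4364)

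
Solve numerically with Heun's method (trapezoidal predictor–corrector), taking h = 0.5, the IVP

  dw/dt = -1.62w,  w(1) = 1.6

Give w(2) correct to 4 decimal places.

Heun: k1 = f(t_n, w_n); k2 = f(t_n + h, w_n + h·k1); w_{n+1} = w_n + (h/2)·(k1 + k2).
t=1.000000, w=1.600000:
  k1 = f(1.000000, 1.600000) = -2.592000
  k2 = f(1.500000, 0.304000) = -0.492480
  w ← 1.600000 + (0.5/2)·(-2.592000 + (-0.492480)) = 0.828880
t=1.500000, w=0.828880:
  k1 = f(1.500000, 0.828880) = -1.342786
  k2 = f(2.000000, 0.157487) = -0.255129
  w ← 0.828880 + (0.5/2)·(-1.342786 + (-0.255129)) = 0.429401
w(2) ≈ 0.4294

0.4294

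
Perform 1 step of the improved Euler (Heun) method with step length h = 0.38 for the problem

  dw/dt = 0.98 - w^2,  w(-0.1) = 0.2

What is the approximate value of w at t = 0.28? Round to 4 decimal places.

0.5058

Heun: k1 = f(t_n, w_n); k2 = f(t_n + h, w_n + h·k1); w_{n+1} = w_n + (h/2)·(k1 + k2).
t=-0.100000, w=0.200000:
  k1 = f(-0.100000, 0.200000) = 0.940000
  k2 = f(0.280000, 0.557200) = 0.669528
  w ← 0.200000 + (0.38/2)·(0.940000 + 0.669528) = 0.505810
w(0.28) ≈ 0.5058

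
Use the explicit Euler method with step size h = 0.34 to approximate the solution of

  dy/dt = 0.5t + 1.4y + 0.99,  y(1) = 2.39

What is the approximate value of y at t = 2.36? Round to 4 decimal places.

Euler: y_{n+1} = y_n + h·f(t_n, y_n).
t=1.000000, y=2.390000: f=4.836000 → y ← 2.390000 + 0.34·4.836000 = 4.034240
t=1.340000, y=4.034240: f=7.307936 → y ← 4.034240 + 0.34·7.307936 = 6.518938
t=1.680000, y=6.518938: f=10.956514 → y ← 6.518938 + 0.34·10.956514 = 10.244153
t=2.020000, y=10.244153: f=16.341814 → y ← 10.244153 + 0.34·16.341814 = 15.800370
y(2.36) ≈ 15.8004

15.8004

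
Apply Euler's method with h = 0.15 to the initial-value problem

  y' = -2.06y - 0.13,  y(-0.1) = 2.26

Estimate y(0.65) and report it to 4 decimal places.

0.3029

Euler: y_{n+1} = y_n + h·f(t_n, y_n).
t=-0.100000, y=2.260000: f=-4.785600 → y ← 2.260000 + 0.15·(-4.785600) = 1.542160
t=0.050000, y=1.542160: f=-3.306850 → y ← 1.542160 + 0.15·(-3.306850) = 1.046133
t=0.200000, y=1.046133: f=-2.285033 → y ← 1.046133 + 0.15·(-2.285033) = 0.703378
t=0.350000, y=0.703378: f=-1.578958 → y ← 0.703378 + 0.15·(-1.578958) = 0.466534
t=0.500000, y=0.466534: f=-1.091060 → y ← 0.466534 + 0.15·(-1.091060) = 0.302875
y(0.65) ≈ 0.3029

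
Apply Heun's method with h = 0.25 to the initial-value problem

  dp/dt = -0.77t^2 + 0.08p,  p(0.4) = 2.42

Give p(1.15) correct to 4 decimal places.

Heun: k1 = f(t_n, p_n); k2 = f(t_n + h, p_n + h·k1); p_{n+1} = p_n + (h/2)·(k1 + k2).
t=0.400000, p=2.420000:
  k1 = f(0.400000, 2.420000) = 0.070400
  k2 = f(0.650000, 2.437600) = -0.130317
  p ← 2.420000 + (0.25/2)·(0.070400 + (-0.130317)) = 2.412510
t=0.650000, p=2.412510:
  k1 = f(0.650000, 2.412510) = -0.132324
  k2 = f(0.900000, 2.379429) = -0.433346
  p ← 2.412510 + (0.25/2)·(-0.132324 + (-0.433346)) = 2.341802
t=0.900000, p=2.341802:
  k1 = f(0.900000, 2.341802) = -0.436356
  k2 = f(1.150000, 2.232713) = -0.839708
  p ← 2.341802 + (0.25/2)·(-0.436356 + (-0.839708)) = 2.182294
p(1.15) ≈ 2.1823

2.1823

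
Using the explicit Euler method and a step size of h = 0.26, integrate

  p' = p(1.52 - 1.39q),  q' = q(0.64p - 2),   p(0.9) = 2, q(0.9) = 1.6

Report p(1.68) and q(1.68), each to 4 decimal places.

1.5749, 0.7153

Euler on (p,q): p_{n+1} = p_n + h·p', q_{n+1} = q_n + h·q'.
0.900000: (2.000000, 1.600000); f=(-1.408000, -1.152000) → (1.633920, 1.300480)
1.160000: (1.633920, 1.300480); f=(-0.470025, -1.241037) → (1.511713, 0.977810)
1.420000: (1.511713, 0.977810); f=(0.243149, -1.009593) → (1.574932, 0.715316)
(p(1.68), q(1.68)) ≈ (1.5749, 0.7153)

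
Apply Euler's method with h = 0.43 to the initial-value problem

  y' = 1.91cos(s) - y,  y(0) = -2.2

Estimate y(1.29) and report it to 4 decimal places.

0.8208

Euler: y_{n+1} = y_n + h·f(s_n, y_n).
s=0.000000, y=-2.200000: f=4.110000 → y ← -2.200000 + 0.43·4.110000 = -0.432700
s=0.430000, y=-0.432700: f=2.168825 → y ← -0.432700 + 0.43·2.168825 = 0.499895
s=0.860000, y=0.499895: f=0.746261 → y ← 0.499895 + 0.43·0.746261 = 0.820787
y(1.29) ≈ 0.8208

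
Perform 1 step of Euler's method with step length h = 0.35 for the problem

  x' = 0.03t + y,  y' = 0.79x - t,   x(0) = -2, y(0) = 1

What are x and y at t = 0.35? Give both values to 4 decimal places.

-1.6500, 0.4470

Euler on (x,y): x_{n+1} = x_n + h·x', y_{n+1} = y_n + h·y'.
0.000000: (-2.000000, 1.000000); f=(1.000000, -1.580000) → (-1.650000, 0.447000)
(x(0.35), y(0.35)) ≈ (-1.6500, 0.4470)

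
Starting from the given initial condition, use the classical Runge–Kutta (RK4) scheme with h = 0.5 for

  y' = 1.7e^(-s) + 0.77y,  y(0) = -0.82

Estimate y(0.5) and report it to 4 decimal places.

-0.3759

RK4: k1 = f(s_n, y_n); k2 = f(s_n + h/2, y_n + (h/2)·k1); k3 = f(s_n + h/2, y_n + (h/2)·k2); k4 = f(s_n + h, y_n + h·k3); y_{n+1} = y_n + (h/6)·(k1 + 2k2 + 2k3 + k4).
s=0.000000, y=-0.820000:
  k1 = f(0.000000, -0.820000) = 1.068600
  k2 = f(0.250000, -0.552850) = 0.898267
  k3 = f(0.250000, -0.595433) = 0.865478
  k4 = f(0.500000, -0.387261) = 0.732911
  y ← -0.820000 + (0.5/6)·(k1 + 2k2 + 2k3 + k4) = -0.375917
y(0.5) ≈ -0.3759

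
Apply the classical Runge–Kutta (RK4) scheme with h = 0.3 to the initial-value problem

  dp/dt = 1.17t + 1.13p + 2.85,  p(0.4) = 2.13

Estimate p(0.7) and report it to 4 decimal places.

4.2334

RK4: k1 = f(t_n, p_n); k2 = f(t_n + h/2, p_n + (h/2)·k1); k3 = f(t_n + h/2, p_n + (h/2)·k2); k4 = f(t_n + h, p_n + h·k3); p_{n+1} = p_n + (h/6)·(k1 + 2k2 + 2k3 + k4).
t=0.400000, p=2.130000:
  k1 = f(0.400000, 2.130000) = 5.724900
  k2 = f(0.550000, 2.988735) = 6.870771
  k3 = f(0.550000, 3.160616) = 7.064996
  k4 = f(0.700000, 4.249499) = 8.470934
  p ← 2.130000 + (0.3/6)·(k1 + 2k2 + 2k3 + k4) = 4.233368
p(0.7) ≈ 4.2334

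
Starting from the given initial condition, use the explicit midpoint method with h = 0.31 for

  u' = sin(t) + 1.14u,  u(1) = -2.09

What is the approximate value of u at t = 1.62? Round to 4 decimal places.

-3.3617

Midpoint: k1 = f(t_n, u_n); k2 = f(t_n + h/2, u_n + (h/2)·k1); u_{n+1} = u_n + h·k2.
t=1.000000, u=-2.090000:
  k1 = f(1.000000, -2.090000) = -1.541129
  k2 = f(1.155000, -2.328875) = -1.740123
  u ← -2.090000 + 0.31·(-1.740123) = -2.629438
t=1.310000, u=-2.629438:
  k1 = f(1.310000, -2.629438) = -2.031374
  k2 = f(1.465000, -2.944301) = -2.362094
  u ← -2.629438 + 0.31·(-2.362094) = -3.361687
u(1.62) ≈ -3.3617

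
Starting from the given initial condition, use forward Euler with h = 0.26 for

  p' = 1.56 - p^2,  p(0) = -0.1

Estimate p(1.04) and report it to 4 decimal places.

Euler: p_{n+1} = p_n + h·f(x_n, p_n).
x=0.000000, p=-0.100000: f=1.550000 → p ← -0.100000 + 0.26·1.550000 = 0.303000
x=0.260000, p=0.303000: f=1.468191 → p ← 0.303000 + 0.26·1.468191 = 0.684730
x=0.520000, p=0.684730: f=1.091145 → p ← 0.684730 + 0.26·1.091145 = 0.968427
x=0.780000, p=0.968427: f=0.622148 → p ← 0.968427 + 0.26·0.622148 = 1.130186
p(1.04) ≈ 1.1302

1.1302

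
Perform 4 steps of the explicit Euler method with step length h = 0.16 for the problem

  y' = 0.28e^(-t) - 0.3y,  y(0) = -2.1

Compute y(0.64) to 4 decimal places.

Euler: y_{n+1} = y_n + h·f(t_n, y_n).
t=0.000000, y=-2.100000: f=0.910000 → y ← -2.100000 + 0.16·0.910000 = -1.954400
t=0.160000, y=-1.954400: f=0.824920 → y ← -1.954400 + 0.16·0.824920 = -1.822413
t=0.320000, y=-1.822413: f=0.750046 → y ← -1.822413 + 0.16·0.750046 = -1.702405
t=0.480000, y=-1.702405: f=0.683981 → y ← -1.702405 + 0.16·0.683981 = -1.592969
y(0.64) ≈ -1.5930

-1.5930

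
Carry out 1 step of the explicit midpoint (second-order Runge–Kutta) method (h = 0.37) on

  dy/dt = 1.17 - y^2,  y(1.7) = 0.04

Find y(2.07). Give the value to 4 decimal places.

0.4486

Midpoint: k1 = f(t_n, y_n); k2 = f(t_n + h/2, y_n + (h/2)·k1); y_{n+1} = y_n + h·k2.
t=1.700000, y=0.040000:
  k1 = f(1.700000, 0.040000) = 1.168400
  k2 = f(1.885000, 0.256154) = 1.104385
  y ← 0.040000 + 0.37·1.104385 = 0.448622
y(2.07) ≈ 0.4486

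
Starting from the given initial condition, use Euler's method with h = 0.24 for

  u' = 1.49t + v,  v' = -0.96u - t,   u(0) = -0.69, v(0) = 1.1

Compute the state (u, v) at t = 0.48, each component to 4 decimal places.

-0.0380, 1.2995

Euler on (u,v): u_{n+1} = u_n + h·u', v_{n+1} = v_n + h·v'.
0.000000: (-0.690000, 1.100000); f=(1.100000, 0.662400) → (-0.426000, 1.258976)
0.240000: (-0.426000, 1.258976); f=(1.616576, 0.168960) → (-0.038022, 1.299526)
(u(0.48), v(0.48)) ≈ (-0.0380, 1.2995)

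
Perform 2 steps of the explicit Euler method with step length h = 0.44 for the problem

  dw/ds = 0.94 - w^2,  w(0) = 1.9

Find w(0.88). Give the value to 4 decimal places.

Euler: w_{n+1} = w_n + h·f(s_n, w_n).
s=0.000000, w=1.900000: f=-2.670000 → w ← 1.900000 + 0.44·(-2.670000) = 0.725200
s=0.440000, w=0.725200: f=0.414085 → w ← 0.725200 + 0.44·0.414085 = 0.907397
w(0.88) ≈ 0.9074

0.9074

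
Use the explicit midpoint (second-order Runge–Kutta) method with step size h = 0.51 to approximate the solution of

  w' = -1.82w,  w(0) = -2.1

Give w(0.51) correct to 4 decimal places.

Midpoint: k1 = f(s_n, w_n); k2 = f(s_n + h/2, w_n + (h/2)·k1); w_{n+1} = w_n + h·k2.
s=0.000000, w=-2.100000:
  k1 = f(0.000000, -2.100000) = 3.822000
  k2 = f(0.255000, -1.125390) = 2.048210
  w ← -2.100000 + 0.51·2.048210 = -1.055413
w(0.51) ≈ -1.0554

-1.0554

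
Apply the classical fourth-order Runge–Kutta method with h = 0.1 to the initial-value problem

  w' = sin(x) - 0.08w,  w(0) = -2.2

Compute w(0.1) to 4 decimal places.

RK4: k1 = f(x_n, w_n); k2 = f(x_n + h/2, w_n + (h/2)·k1); k3 = f(x_n + h/2, w_n + (h/2)·k2); k4 = f(x_n + h, w_n + h·k3); w_{n+1} = w_n + (h/6)·(k1 + 2k2 + 2k3 + k4).
x=0.000000, w=-2.200000:
  k1 = f(0.000000, -2.200000) = 0.176000
  k2 = f(0.050000, -2.191200) = 0.225275
  k3 = f(0.050000, -2.188736) = 0.225078
  k4 = f(0.100000, -2.177492) = 0.274033
  w ← -2.200000 + (0.1/6)·(k1 + 2k2 + 2k3 + k4) = -2.177488
w(0.1) ≈ -2.1775

-2.1775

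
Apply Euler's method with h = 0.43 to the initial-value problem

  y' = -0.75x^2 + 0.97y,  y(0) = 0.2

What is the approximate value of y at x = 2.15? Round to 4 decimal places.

Euler: y_{n+1} = y_n + h·f(x_n, y_n).
x=0.000000, y=0.200000: f=0.194000 → y ← 0.200000 + 0.43·0.194000 = 0.283420
x=0.430000, y=0.283420: f=0.136242 → y ← 0.283420 + 0.43·0.136242 = 0.342004
x=0.860000, y=0.342004: f=-0.222956 → y ← 0.342004 + 0.43·(-0.222956) = 0.246133
x=1.290000, y=0.246133: f=-1.009326 → y ← 0.246133 + 0.43·(-1.009326) = -0.187877
x=1.720000, y=-0.187877: f=-2.401041 → y ← -0.187877 + 0.43·(-2.401041) = -1.220324
y(2.15) ≈ -1.2203

-1.2203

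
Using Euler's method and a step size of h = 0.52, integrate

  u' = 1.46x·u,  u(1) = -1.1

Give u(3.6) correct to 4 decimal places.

Euler: u_{n+1} = u_n + h·f(x_n, u_n).
x=1.000000, u=-1.100000: f=-1.606000 → u ← -1.100000 + 0.52·(-1.606000) = -1.935120
x=1.520000, u=-1.935120: f=-4.294418 → u ← -1.935120 + 0.52·(-4.294418) = -4.168218
x=2.040000, u=-4.168218: f=-12.414619 → u ← -4.168218 + 0.52·(-12.414619) = -10.623819
x=2.560000, u=-10.623819: f=-39.707587 → u ← -10.623819 + 0.52·(-39.707587) = -31.271765
x=3.080000, u=-31.271765: f=-140.622873 → u ← -31.271765 + 0.52·(-140.622873) = -104.395659
u(3.6) ≈ -104.3957

-104.3957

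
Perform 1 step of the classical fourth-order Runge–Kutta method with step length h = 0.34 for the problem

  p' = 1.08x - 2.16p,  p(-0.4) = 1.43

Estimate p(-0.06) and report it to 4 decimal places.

RK4: k1 = f(x_n, p_n); k2 = f(x_n + h/2, p_n + (h/2)·k1); k3 = f(x_n + h/2, p_n + (h/2)·k2); k4 = f(x_n + h, p_n + h·k3); p_{n+1} = p_n + (h/6)·(k1 + 2k2 + 2k3 + k4).
x=-0.400000, p=1.430000:
  k1 = f(-0.400000, 1.430000) = -3.520800
  k2 = f(-0.230000, 0.831464) = -2.044362
  k3 = f(-0.230000, 1.082458) = -2.586510
  k4 = f(-0.060000, 0.550587) = -1.254067
  p ← 1.430000 + (0.34/6)·(k1 + 2k2 + 2k3 + k4) = 0.634592
p(-0.06) ≈ 0.6346

0.6346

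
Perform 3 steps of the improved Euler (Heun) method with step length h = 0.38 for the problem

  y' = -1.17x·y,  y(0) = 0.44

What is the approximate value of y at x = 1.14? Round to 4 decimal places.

Heun: k1 = f(x_n, y_n); k2 = f(x_n + h, y_n + h·k1); y_{n+1} = y_n + (h/2)·(k1 + k2).
x=0.000000, y=0.440000:
  k1 = f(0.000000, 0.440000) = 0.000000
  k2 = f(0.380000, 0.440000) = -0.195624
  y ← 0.440000 + (0.38/2)·(0.000000 + (-0.195624)) = 0.402831
x=0.380000, y=0.402831:
  k1 = f(0.380000, 0.402831) = -0.179099
  k2 = f(0.760000, 0.334774) = -0.297681
  y ← 0.402831 + (0.38/2)·(-0.179099 + (-0.297681)) = 0.312243
x=0.760000, y=0.312243:
  k1 = f(0.760000, 0.312243) = -0.277647
  k2 = f(1.140000, 0.206738) = -0.275747
  y ← 0.312243 + (0.38/2)·(-0.277647 + (-0.275747)) = 0.207099
y(1.14) ≈ 0.2071

0.2071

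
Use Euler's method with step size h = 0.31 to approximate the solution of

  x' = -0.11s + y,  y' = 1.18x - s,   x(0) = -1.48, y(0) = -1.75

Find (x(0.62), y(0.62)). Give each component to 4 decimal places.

-2.7434, -3.1273

Euler on (x,y): x_{n+1} = x_n + h·x', y_{n+1} = y_n + h·y'.
0.000000: (-1.480000, -1.750000); f=(-1.750000, -1.746400) → (-2.022500, -2.291384)
0.310000: (-2.022500, -2.291384); f=(-2.325484, -2.696550) → (-2.743400, -3.127314)
(x(0.62), y(0.62)) ≈ (-2.7434, -3.1273)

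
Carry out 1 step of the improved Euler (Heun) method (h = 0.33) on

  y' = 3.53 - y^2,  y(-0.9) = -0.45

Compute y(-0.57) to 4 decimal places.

Heun: k1 = f(s_n, y_n); k2 = f(s_n + h, y_n + h·k1); y_{n+1} = y_n + (h/2)·(k1 + k2).
s=-0.900000, y=-0.450000:
  k1 = f(-0.900000, -0.450000) = 3.327500
  k2 = f(-0.570000, 0.648075) = 3.109999
  y ← -0.450000 + (0.33/2)·(3.327500 + 3.109999) = 0.612187
y(-0.57) ≈ 0.6122

0.6122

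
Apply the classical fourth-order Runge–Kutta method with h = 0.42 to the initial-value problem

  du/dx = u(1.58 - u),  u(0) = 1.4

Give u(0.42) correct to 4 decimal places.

RK4: k1 = f(x_n, u_n); k2 = f(x_n + h/2, u_n + (h/2)·k1); k3 = f(x_n + h/2, u_n + (h/2)·k2); k4 = f(x_n + h, u_n + h·k3); u_{n+1} = u_n + (h/6)·(k1 + 2k2 + 2k3 + k4).
x=0.000000, u=1.400000:
  k1 = f(0.000000, 1.400000) = 0.252000
  k2 = f(0.210000, 1.452920) = 0.184637
  k3 = f(0.210000, 1.438774) = 0.203193
  k4 = f(0.420000, 1.485341) = 0.140601
  u ← 1.400000 + (0.42/6)·(k1 + 2k2 + 2k3 + k4) = 1.481778
u(0.42) ≈ 1.4818

1.4818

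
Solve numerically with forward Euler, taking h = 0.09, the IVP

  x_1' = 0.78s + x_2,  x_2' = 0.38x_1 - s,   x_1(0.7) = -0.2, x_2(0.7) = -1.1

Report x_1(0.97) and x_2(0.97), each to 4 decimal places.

-0.3504, -1.3389

Euler on (x_1,x_2): x_1_{n+1} = x_1_n + h·x_1', x_2_{n+1} = x_2_n + h·x_2'.
0.700000: (-0.200000, -1.100000); f=(-0.554000, -0.776000) → (-0.249860, -1.169840)
0.790000: (-0.249860, -1.169840); f=(-0.553640, -0.884947) → (-0.299688, -1.249485)
0.880000: (-0.299688, -1.249485); f=(-0.563085, -0.993881) → (-0.350365, -1.338935)
(x_1(0.97), x_2(0.97)) ≈ (-0.3504, -1.3389)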